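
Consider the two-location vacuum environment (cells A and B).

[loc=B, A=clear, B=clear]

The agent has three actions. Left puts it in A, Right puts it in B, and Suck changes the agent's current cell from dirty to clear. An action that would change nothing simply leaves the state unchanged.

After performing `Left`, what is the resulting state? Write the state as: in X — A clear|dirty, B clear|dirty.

start: in B — A clear, B clear
t=1 Left ⇒ in A — A clear, B clear

in A — A clear, B clear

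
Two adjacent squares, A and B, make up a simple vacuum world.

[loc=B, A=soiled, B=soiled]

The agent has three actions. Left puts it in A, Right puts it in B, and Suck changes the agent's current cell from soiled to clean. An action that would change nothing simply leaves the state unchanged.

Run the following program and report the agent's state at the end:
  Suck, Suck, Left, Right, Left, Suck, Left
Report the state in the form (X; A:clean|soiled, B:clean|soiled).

(A; A:clean, B:clean)

step 1/7 (Suck): (B; A:soiled, B:clean)
step 2/7 (Suck): (B; A:soiled, B:clean)
step 3/7 (Left): (A; A:soiled, B:clean)
step 4/7 (Right): (B; A:soiled, B:clean)
step 5/7 (Left): (A; A:soiled, B:clean)
step 6/7 (Suck): (A; A:clean, B:clean)
step 7/7 (Left): (A; A:clean, B:clean)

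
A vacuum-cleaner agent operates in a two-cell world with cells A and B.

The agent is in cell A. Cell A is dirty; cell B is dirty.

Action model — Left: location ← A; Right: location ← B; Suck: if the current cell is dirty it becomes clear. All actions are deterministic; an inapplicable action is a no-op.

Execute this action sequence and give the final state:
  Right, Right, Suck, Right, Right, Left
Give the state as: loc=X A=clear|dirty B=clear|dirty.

loc=A A=dirty B=clear

1) do Right; now loc=B A=dirty B=dirty
2) do Right; now loc=B A=dirty B=dirty
3) do Suck; now loc=B A=dirty B=clear
4) do Right; now loc=B A=dirty B=clear
5) do Right; now loc=B A=dirty B=clear
6) do Left; now loc=A A=dirty B=clear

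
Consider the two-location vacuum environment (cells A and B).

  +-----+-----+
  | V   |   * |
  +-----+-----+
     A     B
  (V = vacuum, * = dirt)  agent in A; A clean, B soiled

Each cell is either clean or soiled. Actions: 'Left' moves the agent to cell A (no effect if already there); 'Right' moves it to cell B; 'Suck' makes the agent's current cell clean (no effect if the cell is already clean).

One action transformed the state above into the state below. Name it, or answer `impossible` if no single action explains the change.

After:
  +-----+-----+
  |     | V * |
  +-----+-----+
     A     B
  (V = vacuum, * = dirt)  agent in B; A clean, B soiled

Right

try  Left: loc=A A=clean B=soiled
try Right: loc=B A=clean B=soiled  ← match
try  Suck: loc=A A=clean B=soiled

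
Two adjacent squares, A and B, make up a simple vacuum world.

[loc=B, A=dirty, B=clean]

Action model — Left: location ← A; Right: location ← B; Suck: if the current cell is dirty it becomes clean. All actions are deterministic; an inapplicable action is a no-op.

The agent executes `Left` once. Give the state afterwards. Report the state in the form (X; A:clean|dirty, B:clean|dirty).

start: (B; A:dirty, B:clean)
t=1 Left ⇒ (A; A:dirty, B:clean)

(A; A:dirty, B:clean)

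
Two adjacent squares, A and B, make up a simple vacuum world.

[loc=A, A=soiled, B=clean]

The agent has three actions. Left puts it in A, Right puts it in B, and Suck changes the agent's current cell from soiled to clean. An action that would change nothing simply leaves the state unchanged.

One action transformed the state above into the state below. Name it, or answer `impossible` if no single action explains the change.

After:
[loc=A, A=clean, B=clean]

try  Left: (A; A:soiled, B:clean)
try Right: (B; A:soiled, B:clean)
try  Suck: (A; A:clean, B:clean)  ← match

Suck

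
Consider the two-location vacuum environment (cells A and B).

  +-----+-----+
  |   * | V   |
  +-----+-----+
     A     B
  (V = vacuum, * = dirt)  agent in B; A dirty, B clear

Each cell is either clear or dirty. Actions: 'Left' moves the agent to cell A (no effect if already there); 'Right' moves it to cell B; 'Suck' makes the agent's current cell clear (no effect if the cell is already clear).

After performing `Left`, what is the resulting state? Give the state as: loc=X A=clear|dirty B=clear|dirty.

loc=A A=dirty B=clear

start: loc=B A=dirty B=clear
1. Left → loc=A A=dirty B=clear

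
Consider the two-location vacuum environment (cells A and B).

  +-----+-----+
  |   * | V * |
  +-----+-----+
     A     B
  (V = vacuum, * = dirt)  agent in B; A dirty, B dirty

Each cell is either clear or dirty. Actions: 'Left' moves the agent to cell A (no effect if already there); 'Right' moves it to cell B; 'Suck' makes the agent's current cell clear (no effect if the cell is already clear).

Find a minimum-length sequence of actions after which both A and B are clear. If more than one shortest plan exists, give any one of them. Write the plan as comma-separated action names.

Suck, Left, Suck

t=1 Suck ⇒ <B|dirty|clear>
t=2 Left ⇒ <A|dirty|clear>
t=3 Suck ⇒ <A|clear|clear>
min 3: Suck B + move + Suck A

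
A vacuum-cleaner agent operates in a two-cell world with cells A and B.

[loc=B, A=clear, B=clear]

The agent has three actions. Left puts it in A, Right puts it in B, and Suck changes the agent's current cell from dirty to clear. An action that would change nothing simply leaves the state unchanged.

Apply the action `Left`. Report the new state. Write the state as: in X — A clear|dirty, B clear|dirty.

start: in B — A clear, B clear
step 1/1 (Left): in A — A clear, B clear

in A — A clear, B clear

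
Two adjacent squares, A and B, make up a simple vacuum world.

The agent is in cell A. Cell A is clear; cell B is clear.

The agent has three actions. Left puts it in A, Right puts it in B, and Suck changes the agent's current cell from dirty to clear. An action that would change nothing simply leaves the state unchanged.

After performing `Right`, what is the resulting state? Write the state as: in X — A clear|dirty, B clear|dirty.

start: in A — A clear, B clear
Right (#1): in B — A clear, B clear

in B — A clear, B clear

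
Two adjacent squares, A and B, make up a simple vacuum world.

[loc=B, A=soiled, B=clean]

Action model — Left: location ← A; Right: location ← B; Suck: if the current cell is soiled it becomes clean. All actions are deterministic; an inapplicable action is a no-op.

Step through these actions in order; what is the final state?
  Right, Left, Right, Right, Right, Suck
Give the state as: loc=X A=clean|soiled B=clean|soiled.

loc=B A=soiled B=clean

1. Right → loc=B A=soiled B=clean
2. Left → loc=A A=soiled B=clean
3. Right → loc=B A=soiled B=clean
4. Right → loc=B A=soiled B=clean
5. Right → loc=B A=soiled B=clean
6. Suck → loc=B A=soiled B=clean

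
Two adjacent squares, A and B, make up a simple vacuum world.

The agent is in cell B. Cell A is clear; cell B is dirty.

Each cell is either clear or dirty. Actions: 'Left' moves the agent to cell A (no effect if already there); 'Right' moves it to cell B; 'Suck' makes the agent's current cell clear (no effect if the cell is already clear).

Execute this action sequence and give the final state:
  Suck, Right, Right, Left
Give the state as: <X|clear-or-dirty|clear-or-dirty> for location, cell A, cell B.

<A|clear|clear>

step 1/4 (Suck): <B|clear|clear>
step 2/4 (Right): <B|clear|clear>
step 3/4 (Right): <B|clear|clear>
step 4/4 (Left): <A|clear|clear>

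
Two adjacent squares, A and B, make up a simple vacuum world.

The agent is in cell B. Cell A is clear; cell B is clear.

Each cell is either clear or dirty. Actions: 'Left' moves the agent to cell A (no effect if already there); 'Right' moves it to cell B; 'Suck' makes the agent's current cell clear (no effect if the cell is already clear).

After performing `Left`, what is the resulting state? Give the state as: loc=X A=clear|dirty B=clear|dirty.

loc=A A=clear B=clear

start: loc=B A=clear B=clear
step 1/1 (Left): loc=A A=clear B=clear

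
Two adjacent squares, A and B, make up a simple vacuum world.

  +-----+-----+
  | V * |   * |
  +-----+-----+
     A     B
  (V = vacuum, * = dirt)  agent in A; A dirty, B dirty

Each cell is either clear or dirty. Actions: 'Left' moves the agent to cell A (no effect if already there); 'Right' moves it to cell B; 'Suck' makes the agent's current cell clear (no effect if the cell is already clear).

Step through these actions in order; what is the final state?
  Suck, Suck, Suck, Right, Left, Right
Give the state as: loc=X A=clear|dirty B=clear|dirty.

Suck (#1): loc=A A=clear B=dirty
Suck (#2): loc=A A=clear B=dirty
Suck (#3): loc=A A=clear B=dirty
Right (#4): loc=B A=clear B=dirty
Left (#5): loc=A A=clear B=dirty
Right (#6): loc=B A=clear B=dirty

loc=B A=clear B=dirty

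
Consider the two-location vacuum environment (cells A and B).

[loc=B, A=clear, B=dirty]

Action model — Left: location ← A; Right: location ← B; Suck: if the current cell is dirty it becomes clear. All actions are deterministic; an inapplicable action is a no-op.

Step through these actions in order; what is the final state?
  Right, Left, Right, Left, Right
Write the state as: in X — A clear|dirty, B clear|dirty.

Right (#1): in B — A clear, B dirty
Left (#2): in A — A clear, B dirty
Right (#3): in B — A clear, B dirty
Left (#4): in A — A clear, B dirty
Right (#5): in B — A clear, B dirty

in B — A clear, B dirty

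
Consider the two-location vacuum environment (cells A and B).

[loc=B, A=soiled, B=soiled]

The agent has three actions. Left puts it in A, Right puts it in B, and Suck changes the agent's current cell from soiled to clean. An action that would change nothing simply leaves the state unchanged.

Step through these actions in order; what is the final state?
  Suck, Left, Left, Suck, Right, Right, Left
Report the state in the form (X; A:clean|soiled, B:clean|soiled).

Suck (#1): (B; A:soiled, B:clean)
Left (#2): (A; A:soiled, B:clean)
Left (#3): (A; A:soiled, B:clean)
Suck (#4): (A; A:clean, B:clean)
Right (#5): (B; A:clean, B:clean)
Right (#6): (B; A:clean, B:clean)
Left (#7): (A; A:clean, B:clean)

(A; A:clean, B:clean)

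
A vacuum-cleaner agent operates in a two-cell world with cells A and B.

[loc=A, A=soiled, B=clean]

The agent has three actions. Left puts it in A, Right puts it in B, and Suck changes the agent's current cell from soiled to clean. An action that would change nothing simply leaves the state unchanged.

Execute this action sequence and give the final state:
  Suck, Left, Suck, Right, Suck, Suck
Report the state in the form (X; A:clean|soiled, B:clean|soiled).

(B; A:clean, B:clean)

t=1 Suck ⇒ (A; A:clean, B:clean)
t=2 Left ⇒ (A; A:clean, B:clean)
t=3 Suck ⇒ (A; A:clean, B:clean)
t=4 Right ⇒ (B; A:clean, B:clean)
t=5 Suck ⇒ (B; A:clean, B:clean)
t=6 Suck ⇒ (B; A:clean, B:clean)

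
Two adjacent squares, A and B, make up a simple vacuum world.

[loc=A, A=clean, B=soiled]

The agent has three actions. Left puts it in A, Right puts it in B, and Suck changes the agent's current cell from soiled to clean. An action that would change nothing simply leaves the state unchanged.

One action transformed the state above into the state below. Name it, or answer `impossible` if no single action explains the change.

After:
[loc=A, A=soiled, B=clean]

impossible

try  Left: in A — A clean, B soiled
try Right: in B — A clean, B soiled
try  Suck: in A — A clean, B soiled
no single action produces the after-state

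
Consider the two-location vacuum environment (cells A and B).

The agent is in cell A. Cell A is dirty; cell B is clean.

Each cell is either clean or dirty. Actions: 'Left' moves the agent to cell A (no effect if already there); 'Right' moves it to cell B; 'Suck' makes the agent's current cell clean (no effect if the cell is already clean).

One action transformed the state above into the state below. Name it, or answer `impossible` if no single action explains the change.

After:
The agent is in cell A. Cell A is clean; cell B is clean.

Suck

try  Left: in A — A dirty, B clean
try Right: in B — A dirty, B clean
try  Suck: in A — A clean, B clean  ← match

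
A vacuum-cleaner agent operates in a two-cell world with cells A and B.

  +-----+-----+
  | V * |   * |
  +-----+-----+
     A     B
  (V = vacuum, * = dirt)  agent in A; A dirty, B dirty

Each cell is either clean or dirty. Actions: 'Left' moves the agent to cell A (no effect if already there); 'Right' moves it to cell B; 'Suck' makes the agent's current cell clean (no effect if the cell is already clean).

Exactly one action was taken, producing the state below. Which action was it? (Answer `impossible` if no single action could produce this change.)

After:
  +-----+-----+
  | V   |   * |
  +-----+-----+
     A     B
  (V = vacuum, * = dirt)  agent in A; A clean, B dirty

try  Left: <A|dirty|dirty>
try Right: <B|dirty|dirty>
try  Suck: <A|clean|dirty>  ← match

Suck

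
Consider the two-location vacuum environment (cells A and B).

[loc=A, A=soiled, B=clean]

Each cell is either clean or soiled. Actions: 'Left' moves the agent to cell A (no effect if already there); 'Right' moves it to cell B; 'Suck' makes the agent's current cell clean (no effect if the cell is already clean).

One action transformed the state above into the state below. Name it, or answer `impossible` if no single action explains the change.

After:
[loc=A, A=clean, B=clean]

Suck

try  Left: (A; A:soiled, B:clean)
try Right: (B; A:soiled, B:clean)
try  Suck: (A; A:clean, B:clean)  ← match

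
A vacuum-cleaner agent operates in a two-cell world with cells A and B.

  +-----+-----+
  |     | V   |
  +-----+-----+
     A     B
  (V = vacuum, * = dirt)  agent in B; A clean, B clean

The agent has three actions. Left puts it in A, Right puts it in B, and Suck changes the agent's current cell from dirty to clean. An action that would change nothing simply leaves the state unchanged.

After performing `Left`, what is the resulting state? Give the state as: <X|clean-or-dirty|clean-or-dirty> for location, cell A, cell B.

start: <B|clean|clean>
1. Left → <A|clean|clean>

<A|clean|clean>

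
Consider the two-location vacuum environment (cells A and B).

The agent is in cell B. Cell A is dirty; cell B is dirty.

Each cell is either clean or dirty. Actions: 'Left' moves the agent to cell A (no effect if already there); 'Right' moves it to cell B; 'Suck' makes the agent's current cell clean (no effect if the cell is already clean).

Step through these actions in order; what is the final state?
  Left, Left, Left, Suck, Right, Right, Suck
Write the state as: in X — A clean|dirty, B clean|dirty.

step 1/7 (Left): in A — A dirty, B dirty
step 2/7 (Left): in A — A dirty, B dirty
step 3/7 (Left): in A — A dirty, B dirty
step 4/7 (Suck): in A — A clean, B dirty
step 5/7 (Right): in B — A clean, B dirty
step 6/7 (Right): in B — A clean, B dirty
step 7/7 (Suck): in B — A clean, B clean

in B — A clean, B clean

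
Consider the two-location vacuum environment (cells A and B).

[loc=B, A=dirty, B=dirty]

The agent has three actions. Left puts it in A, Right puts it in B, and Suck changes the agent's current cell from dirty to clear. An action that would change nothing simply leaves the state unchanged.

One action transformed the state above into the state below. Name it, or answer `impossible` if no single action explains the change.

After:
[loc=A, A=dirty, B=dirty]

Left

try  Left: <A|dirty|dirty>  ← match
try Right: <B|dirty|dirty>
try  Suck: <B|dirty|clear>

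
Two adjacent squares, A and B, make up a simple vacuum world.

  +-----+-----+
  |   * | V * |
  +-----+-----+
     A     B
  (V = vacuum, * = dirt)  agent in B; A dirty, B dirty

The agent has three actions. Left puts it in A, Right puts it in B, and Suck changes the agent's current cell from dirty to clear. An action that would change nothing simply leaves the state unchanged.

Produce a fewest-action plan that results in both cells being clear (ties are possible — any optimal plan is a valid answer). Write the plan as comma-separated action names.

1) do Suck; now (B; A:dirty, B:clear)
2) do Left; now (A; A:dirty, B:clear)
3) do Suck; now (A; A:clear, B:clear)
min 3: Suck B + move + Suck A

Suck, Left, Suck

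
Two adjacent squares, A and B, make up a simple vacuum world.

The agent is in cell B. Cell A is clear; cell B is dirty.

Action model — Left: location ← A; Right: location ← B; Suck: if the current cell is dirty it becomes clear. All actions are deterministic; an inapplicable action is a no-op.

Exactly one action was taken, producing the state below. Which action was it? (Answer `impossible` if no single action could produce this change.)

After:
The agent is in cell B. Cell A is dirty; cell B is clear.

try  Left: loc=A A=clear B=dirty
try Right: loc=B A=clear B=dirty
try  Suck: loc=B A=clear B=clear
no single action produces the after-state

impossible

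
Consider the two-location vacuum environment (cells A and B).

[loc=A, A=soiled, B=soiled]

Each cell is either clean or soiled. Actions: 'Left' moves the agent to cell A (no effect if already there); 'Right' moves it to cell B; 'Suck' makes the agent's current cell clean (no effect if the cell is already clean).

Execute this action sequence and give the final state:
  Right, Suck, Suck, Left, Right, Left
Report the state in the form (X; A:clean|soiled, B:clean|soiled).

(A; A:soiled, B:clean)

t=1 Right ⇒ (B; A:soiled, B:soiled)
t=2 Suck ⇒ (B; A:soiled, B:clean)
t=3 Suck ⇒ (B; A:soiled, B:clean)
t=4 Left ⇒ (A; A:soiled, B:clean)
t=5 Right ⇒ (B; A:soiled, B:clean)
t=6 Left ⇒ (A; A:soiled, B:clean)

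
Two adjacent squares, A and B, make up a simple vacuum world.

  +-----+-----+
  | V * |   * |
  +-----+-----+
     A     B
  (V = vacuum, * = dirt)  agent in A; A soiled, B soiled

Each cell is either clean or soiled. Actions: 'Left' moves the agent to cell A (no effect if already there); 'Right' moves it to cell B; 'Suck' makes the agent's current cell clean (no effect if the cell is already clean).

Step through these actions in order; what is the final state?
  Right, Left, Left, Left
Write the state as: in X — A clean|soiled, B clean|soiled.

in A — A soiled, B soiled

[1] after Right: in B — A soiled, B soiled
[2] after Left: in A — A soiled, B soiled
[3] after Left: in A — A soiled, B soiled
[4] after Left: in A — A soiled, B soiled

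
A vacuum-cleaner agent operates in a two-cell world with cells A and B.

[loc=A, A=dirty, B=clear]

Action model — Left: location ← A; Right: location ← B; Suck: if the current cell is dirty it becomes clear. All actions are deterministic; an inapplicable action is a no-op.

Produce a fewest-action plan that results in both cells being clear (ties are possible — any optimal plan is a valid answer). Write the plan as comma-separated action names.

Suck

Suck (#1): loc=A A=clear B=clear
min 1: A is dirty, one Suck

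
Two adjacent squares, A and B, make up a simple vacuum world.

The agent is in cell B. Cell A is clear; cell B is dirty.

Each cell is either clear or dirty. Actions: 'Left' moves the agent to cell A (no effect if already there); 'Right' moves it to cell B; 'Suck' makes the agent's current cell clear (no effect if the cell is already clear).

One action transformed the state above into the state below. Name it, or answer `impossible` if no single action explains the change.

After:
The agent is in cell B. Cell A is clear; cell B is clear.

Suck

try  Left: in A — A clear, B dirty
try Right: in B — A clear, B dirty
try  Suck: in B — A clear, B clear  ← match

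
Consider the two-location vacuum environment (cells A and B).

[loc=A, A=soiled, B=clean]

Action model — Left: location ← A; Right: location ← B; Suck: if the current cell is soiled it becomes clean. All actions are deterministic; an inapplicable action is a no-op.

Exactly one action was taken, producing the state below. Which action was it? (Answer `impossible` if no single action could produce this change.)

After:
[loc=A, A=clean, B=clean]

try  Left: (A; A:soiled, B:clean)
try Right: (B; A:soiled, B:clean)
try  Suck: (A; A:clean, B:clean)  ← match

Suck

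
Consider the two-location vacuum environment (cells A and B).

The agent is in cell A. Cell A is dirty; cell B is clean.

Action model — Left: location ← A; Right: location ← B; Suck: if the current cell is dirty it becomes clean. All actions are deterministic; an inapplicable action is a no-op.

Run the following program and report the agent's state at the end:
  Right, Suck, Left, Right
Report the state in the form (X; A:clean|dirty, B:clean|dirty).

1) do Right; now (B; A:dirty, B:clean)
2) do Suck; now (B; A:dirty, B:clean)
3) do Left; now (A; A:dirty, B:clean)
4) do Right; now (B; A:dirty, B:clean)

(B; A:dirty, B:clean)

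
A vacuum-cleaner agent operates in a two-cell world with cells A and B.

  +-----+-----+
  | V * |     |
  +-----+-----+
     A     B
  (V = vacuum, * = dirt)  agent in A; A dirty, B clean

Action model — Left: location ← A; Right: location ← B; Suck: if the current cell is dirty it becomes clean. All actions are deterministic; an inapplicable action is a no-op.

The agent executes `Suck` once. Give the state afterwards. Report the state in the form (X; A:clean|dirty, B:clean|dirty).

start: (A; A:dirty, B:clean)
[1] after Suck: (A; A:clean, B:clean)

(A; A:clean, B:clean)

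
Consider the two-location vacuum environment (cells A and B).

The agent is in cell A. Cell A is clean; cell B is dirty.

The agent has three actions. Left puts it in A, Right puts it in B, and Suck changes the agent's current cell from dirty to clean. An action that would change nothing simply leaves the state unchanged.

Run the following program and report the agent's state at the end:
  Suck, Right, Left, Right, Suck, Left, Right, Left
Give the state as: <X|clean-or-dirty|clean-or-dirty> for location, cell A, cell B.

Suck (#1): <A|clean|dirty>
Right (#2): <B|clean|dirty>
Left (#3): <A|clean|dirty>
Right (#4): <B|clean|dirty>
Suck (#5): <B|clean|clean>
Left (#6): <A|clean|clean>
Right (#7): <B|clean|clean>
Left (#8): <A|clean|clean>

<A|clean|clean>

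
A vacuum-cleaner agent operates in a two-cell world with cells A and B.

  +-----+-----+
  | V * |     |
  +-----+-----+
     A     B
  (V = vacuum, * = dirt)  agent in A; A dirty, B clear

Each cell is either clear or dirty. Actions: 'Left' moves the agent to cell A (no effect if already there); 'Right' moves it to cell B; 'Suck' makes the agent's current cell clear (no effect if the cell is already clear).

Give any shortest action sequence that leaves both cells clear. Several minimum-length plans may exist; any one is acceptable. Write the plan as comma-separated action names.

step 1/1 (Suck): in A — A clear, B clear
min 1: A is dirty, one Suck

Suck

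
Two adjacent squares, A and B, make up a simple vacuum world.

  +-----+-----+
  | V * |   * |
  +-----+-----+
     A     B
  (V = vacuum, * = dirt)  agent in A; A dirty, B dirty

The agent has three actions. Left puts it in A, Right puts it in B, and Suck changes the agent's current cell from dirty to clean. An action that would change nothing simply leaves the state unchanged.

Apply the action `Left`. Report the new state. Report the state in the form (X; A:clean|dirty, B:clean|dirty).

start: (A; A:dirty, B:dirty)
Left (#1): (A; A:dirty, B:dirty)

(A; A:dirty, B:dirty)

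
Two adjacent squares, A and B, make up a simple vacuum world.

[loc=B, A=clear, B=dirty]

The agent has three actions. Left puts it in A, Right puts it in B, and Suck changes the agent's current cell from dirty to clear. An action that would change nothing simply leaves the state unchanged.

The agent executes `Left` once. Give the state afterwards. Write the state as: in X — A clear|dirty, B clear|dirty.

in A — A clear, B dirty

start: in B — A clear, B dirty
t=1 Left ⇒ in A — A clear, B dirty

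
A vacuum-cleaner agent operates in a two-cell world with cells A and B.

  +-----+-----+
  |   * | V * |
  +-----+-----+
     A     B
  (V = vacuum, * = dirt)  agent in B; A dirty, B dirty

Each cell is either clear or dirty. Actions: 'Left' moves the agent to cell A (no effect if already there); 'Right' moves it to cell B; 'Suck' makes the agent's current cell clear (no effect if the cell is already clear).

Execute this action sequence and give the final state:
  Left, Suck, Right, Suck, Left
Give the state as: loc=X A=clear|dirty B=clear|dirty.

loc=A A=clear B=clear

1. Left → loc=A A=dirty B=dirty
2. Suck → loc=A A=clear B=dirty
3. Right → loc=B A=clear B=dirty
4. Suck → loc=B A=clear B=clear
5. Left → loc=A A=clear B=clear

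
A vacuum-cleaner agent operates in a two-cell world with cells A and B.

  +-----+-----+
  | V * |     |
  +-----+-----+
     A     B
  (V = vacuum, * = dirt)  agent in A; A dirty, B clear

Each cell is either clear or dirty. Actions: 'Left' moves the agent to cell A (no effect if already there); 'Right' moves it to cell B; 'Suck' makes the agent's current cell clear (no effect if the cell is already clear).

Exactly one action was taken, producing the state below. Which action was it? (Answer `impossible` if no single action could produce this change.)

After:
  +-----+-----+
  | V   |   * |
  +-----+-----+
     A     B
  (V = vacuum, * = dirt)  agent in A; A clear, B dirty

try  Left: in A — A dirty, B clear
try Right: in B — A dirty, B clear
try  Suck: in A — A clear, B clear
no single action produces the after-state

impossible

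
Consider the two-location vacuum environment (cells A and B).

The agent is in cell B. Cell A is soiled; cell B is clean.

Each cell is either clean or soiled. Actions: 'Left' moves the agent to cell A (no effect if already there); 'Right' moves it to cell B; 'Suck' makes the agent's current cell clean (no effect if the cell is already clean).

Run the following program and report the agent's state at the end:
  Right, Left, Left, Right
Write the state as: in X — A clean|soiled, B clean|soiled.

Right (#1): in B — A soiled, B clean
Left (#2): in A — A soiled, B clean
Left (#3): in A — A soiled, B clean
Right (#4): in B — A soiled, B clean

in B — A soiled, B clean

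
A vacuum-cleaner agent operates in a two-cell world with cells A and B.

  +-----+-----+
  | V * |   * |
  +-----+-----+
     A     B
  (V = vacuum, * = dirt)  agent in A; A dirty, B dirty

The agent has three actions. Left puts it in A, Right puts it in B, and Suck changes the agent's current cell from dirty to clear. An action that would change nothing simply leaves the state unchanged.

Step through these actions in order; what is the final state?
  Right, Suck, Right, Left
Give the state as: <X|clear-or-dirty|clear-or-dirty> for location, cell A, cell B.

<A|dirty|clear>

Right (#1): <B|dirty|dirty>
Suck (#2): <B|dirty|clear>
Right (#3): <B|dirty|clear>
Left (#4): <A|dirty|clear>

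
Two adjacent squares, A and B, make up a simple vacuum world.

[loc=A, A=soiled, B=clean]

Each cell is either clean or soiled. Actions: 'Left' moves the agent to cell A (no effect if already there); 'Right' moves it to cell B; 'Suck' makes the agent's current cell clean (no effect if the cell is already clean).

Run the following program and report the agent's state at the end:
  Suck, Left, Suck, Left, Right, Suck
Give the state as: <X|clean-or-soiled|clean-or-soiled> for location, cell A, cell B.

<B|clean|clean>

1) do Suck; now <A|clean|clean>
2) do Left; now <A|clean|clean>
3) do Suck; now <A|clean|clean>
4) do Left; now <A|clean|clean>
5) do Right; now <B|clean|clean>
6) do Suck; now <B|clean|clean>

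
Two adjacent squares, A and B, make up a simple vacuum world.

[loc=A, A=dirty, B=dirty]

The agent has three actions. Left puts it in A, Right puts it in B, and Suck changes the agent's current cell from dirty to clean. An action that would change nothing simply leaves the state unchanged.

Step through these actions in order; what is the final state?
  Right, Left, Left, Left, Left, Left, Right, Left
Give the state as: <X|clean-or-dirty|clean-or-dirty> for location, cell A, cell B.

<A|dirty|dirty>

1. Right → <B|dirty|dirty>
2. Left → <A|dirty|dirty>
3. Left → <A|dirty|dirty>
4. Left → <A|dirty|dirty>
5. Left → <A|dirty|dirty>
6. Left → <A|dirty|dirty>
7. Right → <B|dirty|dirty>
8. Left → <A|dirty|dirty>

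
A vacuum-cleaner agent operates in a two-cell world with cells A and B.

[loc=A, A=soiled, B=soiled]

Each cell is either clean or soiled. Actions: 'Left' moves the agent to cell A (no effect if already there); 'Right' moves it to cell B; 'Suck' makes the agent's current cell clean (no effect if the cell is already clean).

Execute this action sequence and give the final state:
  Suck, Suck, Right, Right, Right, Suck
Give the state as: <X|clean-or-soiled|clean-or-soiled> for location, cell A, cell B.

1) do Suck; now <A|clean|soiled>
2) do Suck; now <A|clean|soiled>
3) do Right; now <B|clean|soiled>
4) do Right; now <B|clean|soiled>
5) do Right; now <B|clean|soiled>
6) do Suck; now <B|clean|clean>

<B|clean|clean>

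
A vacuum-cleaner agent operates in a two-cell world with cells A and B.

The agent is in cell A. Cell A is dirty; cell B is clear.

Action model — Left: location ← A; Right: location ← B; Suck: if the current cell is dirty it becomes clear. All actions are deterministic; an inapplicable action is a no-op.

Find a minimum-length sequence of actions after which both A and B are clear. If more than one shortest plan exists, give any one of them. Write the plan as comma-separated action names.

Suck

[1] after Suck: loc=A A=clear B=clear
min 1: A is dirty, one Suck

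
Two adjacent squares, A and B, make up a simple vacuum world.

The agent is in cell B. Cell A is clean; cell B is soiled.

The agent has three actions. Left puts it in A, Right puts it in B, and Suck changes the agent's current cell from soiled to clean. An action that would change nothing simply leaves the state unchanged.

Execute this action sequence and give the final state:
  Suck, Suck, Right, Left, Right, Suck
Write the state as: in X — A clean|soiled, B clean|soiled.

in B — A clean, B clean

step 1/6 (Suck): in B — A clean, B clean
step 2/6 (Suck): in B — A clean, B clean
step 3/6 (Right): in B — A clean, B clean
step 4/6 (Left): in A — A clean, B clean
step 5/6 (Right): in B — A clean, B clean
step 6/6 (Suck): in B — A clean, B clean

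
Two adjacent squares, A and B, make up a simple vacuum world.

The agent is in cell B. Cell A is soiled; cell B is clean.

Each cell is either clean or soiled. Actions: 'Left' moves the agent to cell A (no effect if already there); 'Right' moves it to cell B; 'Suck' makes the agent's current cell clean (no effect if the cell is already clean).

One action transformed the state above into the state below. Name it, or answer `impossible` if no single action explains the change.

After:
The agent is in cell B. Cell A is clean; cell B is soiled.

try  Left: loc=A A=soiled B=clean
try Right: loc=B A=soiled B=clean
try  Suck: loc=B A=soiled B=clean
no single action produces the after-state

impossible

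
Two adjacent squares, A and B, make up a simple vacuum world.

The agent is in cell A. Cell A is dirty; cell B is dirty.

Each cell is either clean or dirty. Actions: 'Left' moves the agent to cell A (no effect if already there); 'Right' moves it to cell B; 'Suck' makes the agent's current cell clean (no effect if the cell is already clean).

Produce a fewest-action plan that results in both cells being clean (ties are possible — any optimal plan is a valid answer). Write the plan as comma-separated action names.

Suck, Right, Suck

Suck (#1): loc=A A=clean B=dirty
Right (#2): loc=B A=clean B=dirty
Suck (#3): loc=B A=clean B=clean
min 3: Suck A + move + Suck B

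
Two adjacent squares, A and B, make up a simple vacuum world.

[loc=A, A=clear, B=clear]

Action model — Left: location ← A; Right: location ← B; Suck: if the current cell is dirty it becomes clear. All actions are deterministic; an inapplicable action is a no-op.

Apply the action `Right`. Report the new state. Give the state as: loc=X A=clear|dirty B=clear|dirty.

loc=B A=clear B=clear

start: loc=A A=clear B=clear
[1] after Right: loc=B A=clear B=clear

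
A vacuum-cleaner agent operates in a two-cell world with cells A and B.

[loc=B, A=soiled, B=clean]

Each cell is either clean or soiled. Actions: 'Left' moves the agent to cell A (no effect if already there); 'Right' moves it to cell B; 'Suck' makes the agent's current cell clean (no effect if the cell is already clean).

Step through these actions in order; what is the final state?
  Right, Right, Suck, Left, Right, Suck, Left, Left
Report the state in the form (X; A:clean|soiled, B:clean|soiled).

step 1/8 (Right): (B; A:soiled, B:clean)
step 2/8 (Right): (B; A:soiled, B:clean)
step 3/8 (Suck): (B; A:soiled, B:clean)
step 4/8 (Left): (A; A:soiled, B:clean)
step 5/8 (Right): (B; A:soiled, B:clean)
step 6/8 (Suck): (B; A:soiled, B:clean)
step 7/8 (Left): (A; A:soiled, B:clean)
step 8/8 (Left): (A; A:soiled, B:clean)

(A; A:soiled, B:clean)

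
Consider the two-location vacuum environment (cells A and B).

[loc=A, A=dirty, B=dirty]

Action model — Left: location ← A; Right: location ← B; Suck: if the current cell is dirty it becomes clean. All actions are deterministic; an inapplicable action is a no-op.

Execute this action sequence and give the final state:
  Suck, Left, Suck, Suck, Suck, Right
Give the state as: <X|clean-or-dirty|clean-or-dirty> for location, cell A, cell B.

<B|clean|dirty>

step 1/6 (Suck): <A|clean|dirty>
step 2/6 (Left): <A|clean|dirty>
step 3/6 (Suck): <A|clean|dirty>
step 4/6 (Suck): <A|clean|dirty>
step 5/6 (Suck): <A|clean|dirty>
step 6/6 (Right): <B|clean|dirty>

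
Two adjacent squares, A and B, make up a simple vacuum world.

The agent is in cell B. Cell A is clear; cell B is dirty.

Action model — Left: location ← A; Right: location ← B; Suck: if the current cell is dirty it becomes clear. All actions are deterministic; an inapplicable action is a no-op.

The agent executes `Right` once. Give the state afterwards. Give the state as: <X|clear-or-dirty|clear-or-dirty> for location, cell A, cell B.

<B|clear|dirty>

start: <B|clear|dirty>
1. Right → <B|clear|dirty>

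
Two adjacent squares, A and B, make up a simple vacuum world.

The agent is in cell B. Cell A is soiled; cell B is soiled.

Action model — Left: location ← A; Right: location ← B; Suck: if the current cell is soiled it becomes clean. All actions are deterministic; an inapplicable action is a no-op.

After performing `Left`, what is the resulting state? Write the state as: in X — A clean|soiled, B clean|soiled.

start: in B — A soiled, B soiled
[1] after Left: in A — A soiled, B soiled

in A — A soiled, B soiled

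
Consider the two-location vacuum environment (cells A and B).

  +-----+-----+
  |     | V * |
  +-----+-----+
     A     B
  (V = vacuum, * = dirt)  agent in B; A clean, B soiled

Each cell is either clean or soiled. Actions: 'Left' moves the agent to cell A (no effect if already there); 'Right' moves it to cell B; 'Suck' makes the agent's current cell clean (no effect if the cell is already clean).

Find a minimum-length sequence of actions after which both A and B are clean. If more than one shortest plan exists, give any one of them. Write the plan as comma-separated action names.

Suck

step 1/1 (Suck): (B; A:clean, B:clean)
min 1: B is soiled, one Suck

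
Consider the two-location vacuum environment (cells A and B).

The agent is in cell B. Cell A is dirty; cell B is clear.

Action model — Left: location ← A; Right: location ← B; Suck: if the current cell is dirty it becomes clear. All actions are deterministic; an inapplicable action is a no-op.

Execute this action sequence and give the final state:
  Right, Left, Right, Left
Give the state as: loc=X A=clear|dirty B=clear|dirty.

loc=A A=dirty B=clear

[1] after Right: loc=B A=dirty B=clear
[2] after Left: loc=A A=dirty B=clear
[3] after Right: loc=B A=dirty B=clear
[4] after Left: loc=A A=dirty B=clear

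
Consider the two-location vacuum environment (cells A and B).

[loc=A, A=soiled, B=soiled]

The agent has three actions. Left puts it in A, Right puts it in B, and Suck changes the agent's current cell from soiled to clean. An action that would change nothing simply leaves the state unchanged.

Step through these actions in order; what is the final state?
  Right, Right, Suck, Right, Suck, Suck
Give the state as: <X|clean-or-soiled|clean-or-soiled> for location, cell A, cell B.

Right (#1): <B|soiled|soiled>
Right (#2): <B|soiled|soiled>
Suck (#3): <B|soiled|clean>
Right (#4): <B|soiled|clean>
Suck (#5): <B|soiled|clean>
Suck (#6): <B|soiled|clean>

<B|soiled|clean>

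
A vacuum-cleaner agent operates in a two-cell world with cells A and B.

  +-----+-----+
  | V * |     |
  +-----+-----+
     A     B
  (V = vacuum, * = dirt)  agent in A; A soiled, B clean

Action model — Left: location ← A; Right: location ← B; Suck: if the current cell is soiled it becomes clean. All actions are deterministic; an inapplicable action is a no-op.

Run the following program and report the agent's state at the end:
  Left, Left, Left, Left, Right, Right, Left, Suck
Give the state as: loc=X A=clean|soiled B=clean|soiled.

Left (#1): loc=A A=soiled B=clean
Left (#2): loc=A A=soiled B=clean
Left (#3): loc=A A=soiled B=clean
Left (#4): loc=A A=soiled B=clean
Right (#5): loc=B A=soiled B=clean
Right (#6): loc=B A=soiled B=clean
Left (#7): loc=A A=soiled B=clean
Suck (#8): loc=A A=clean B=clean

loc=A A=clean B=clean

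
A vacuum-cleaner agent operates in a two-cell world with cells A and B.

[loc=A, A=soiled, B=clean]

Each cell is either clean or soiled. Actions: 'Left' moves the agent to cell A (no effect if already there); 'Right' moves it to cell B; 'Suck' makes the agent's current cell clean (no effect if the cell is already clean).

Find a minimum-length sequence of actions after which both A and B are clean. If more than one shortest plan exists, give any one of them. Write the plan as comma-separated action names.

Suck

step 1/1 (Suck): loc=A A=clean B=clean
min 1: A is soiled, one Suck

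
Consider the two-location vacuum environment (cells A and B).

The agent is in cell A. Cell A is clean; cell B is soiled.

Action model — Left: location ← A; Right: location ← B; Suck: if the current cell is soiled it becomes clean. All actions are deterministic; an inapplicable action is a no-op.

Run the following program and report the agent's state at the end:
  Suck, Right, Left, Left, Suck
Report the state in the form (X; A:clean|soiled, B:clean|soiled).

(A; A:clean, B:soiled)

Suck (#1): (A; A:clean, B:soiled)
Right (#2): (B; A:clean, B:soiled)
Left (#3): (A; A:clean, B:soiled)
Left (#4): (A; A:clean, B:soiled)
Suck (#5): (A; A:clean, B:soiled)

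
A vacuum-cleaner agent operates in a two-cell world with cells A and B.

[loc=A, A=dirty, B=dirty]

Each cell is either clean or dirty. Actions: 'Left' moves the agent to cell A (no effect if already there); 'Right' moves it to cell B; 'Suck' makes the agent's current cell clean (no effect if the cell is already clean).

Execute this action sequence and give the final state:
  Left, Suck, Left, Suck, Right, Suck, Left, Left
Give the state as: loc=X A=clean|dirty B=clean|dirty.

loc=A A=clean B=clean

1) do Left; now loc=A A=dirty B=dirty
2) do Suck; now loc=A A=clean B=dirty
3) do Left; now loc=A A=clean B=dirty
4) do Suck; now loc=A A=clean B=dirty
5) do Right; now loc=B A=clean B=dirty
6) do Suck; now loc=B A=clean B=clean
7) do Left; now loc=A A=clean B=clean
8) do Left; now loc=A A=clean B=clean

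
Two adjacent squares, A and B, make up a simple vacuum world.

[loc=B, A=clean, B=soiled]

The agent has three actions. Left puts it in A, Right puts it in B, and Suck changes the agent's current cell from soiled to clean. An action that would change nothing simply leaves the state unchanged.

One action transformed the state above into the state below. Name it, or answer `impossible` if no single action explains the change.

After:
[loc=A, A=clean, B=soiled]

Left

try  Left: loc=A A=clean B=soiled  ← match
try Right: loc=B A=clean B=soiled
try  Suck: loc=B A=clean B=clean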